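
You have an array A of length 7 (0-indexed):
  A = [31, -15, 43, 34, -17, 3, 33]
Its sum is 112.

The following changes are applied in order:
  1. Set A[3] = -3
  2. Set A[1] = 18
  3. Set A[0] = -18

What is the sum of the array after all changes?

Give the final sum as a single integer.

Answer: 59

Derivation:
Initial sum: 112
Change 1: A[3] 34 -> -3, delta = -37, sum = 75
Change 2: A[1] -15 -> 18, delta = 33, sum = 108
Change 3: A[0] 31 -> -18, delta = -49, sum = 59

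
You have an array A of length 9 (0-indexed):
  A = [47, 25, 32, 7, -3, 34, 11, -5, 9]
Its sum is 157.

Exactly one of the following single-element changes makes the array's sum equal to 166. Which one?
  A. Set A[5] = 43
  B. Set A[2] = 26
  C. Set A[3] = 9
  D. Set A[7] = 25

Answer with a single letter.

Answer: A

Derivation:
Option A: A[5] 34->43, delta=9, new_sum=157+(9)=166 <-- matches target
Option B: A[2] 32->26, delta=-6, new_sum=157+(-6)=151
Option C: A[3] 7->9, delta=2, new_sum=157+(2)=159
Option D: A[7] -5->25, delta=30, new_sum=157+(30)=187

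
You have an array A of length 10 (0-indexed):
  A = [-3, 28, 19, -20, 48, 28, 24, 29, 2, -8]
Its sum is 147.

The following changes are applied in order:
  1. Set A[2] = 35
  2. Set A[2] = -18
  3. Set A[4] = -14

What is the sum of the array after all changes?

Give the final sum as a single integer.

Initial sum: 147
Change 1: A[2] 19 -> 35, delta = 16, sum = 163
Change 2: A[2] 35 -> -18, delta = -53, sum = 110
Change 3: A[4] 48 -> -14, delta = -62, sum = 48

Answer: 48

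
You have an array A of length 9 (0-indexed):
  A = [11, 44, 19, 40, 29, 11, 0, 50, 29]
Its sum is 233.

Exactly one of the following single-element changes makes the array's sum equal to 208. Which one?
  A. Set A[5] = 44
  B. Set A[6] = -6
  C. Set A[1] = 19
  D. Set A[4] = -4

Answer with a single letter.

Answer: C

Derivation:
Option A: A[5] 11->44, delta=33, new_sum=233+(33)=266
Option B: A[6] 0->-6, delta=-6, new_sum=233+(-6)=227
Option C: A[1] 44->19, delta=-25, new_sum=233+(-25)=208 <-- matches target
Option D: A[4] 29->-4, delta=-33, new_sum=233+(-33)=200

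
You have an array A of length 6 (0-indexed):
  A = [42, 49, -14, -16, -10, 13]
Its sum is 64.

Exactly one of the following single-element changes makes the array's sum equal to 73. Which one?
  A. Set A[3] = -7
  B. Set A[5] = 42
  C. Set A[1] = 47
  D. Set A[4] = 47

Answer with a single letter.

Option A: A[3] -16->-7, delta=9, new_sum=64+(9)=73 <-- matches target
Option B: A[5] 13->42, delta=29, new_sum=64+(29)=93
Option C: A[1] 49->47, delta=-2, new_sum=64+(-2)=62
Option D: A[4] -10->47, delta=57, new_sum=64+(57)=121

Answer: A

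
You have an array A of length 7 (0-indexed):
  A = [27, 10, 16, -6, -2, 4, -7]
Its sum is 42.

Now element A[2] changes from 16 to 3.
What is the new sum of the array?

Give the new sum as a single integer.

Answer: 29

Derivation:
Old value at index 2: 16
New value at index 2: 3
Delta = 3 - 16 = -13
New sum = old_sum + delta = 42 + (-13) = 29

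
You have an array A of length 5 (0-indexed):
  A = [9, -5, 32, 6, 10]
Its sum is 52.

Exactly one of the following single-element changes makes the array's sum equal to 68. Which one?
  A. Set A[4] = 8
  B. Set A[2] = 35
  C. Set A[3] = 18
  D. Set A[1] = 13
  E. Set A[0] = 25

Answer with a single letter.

Option A: A[4] 10->8, delta=-2, new_sum=52+(-2)=50
Option B: A[2] 32->35, delta=3, new_sum=52+(3)=55
Option C: A[3] 6->18, delta=12, new_sum=52+(12)=64
Option D: A[1] -5->13, delta=18, new_sum=52+(18)=70
Option E: A[0] 9->25, delta=16, new_sum=52+(16)=68 <-- matches target

Answer: E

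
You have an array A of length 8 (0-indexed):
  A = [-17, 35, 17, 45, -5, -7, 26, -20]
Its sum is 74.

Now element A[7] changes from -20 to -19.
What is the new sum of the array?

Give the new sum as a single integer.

Old value at index 7: -20
New value at index 7: -19
Delta = -19 - -20 = 1
New sum = old_sum + delta = 74 + (1) = 75

Answer: 75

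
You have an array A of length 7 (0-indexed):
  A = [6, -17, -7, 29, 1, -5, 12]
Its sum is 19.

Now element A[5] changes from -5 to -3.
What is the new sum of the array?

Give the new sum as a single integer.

Old value at index 5: -5
New value at index 5: -3
Delta = -3 - -5 = 2
New sum = old_sum + delta = 19 + (2) = 21

Answer: 21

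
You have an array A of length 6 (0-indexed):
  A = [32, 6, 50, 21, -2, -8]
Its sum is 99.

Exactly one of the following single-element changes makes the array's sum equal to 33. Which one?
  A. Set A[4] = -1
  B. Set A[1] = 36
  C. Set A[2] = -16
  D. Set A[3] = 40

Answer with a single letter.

Answer: C

Derivation:
Option A: A[4] -2->-1, delta=1, new_sum=99+(1)=100
Option B: A[1] 6->36, delta=30, new_sum=99+(30)=129
Option C: A[2] 50->-16, delta=-66, new_sum=99+(-66)=33 <-- matches target
Option D: A[3] 21->40, delta=19, new_sum=99+(19)=118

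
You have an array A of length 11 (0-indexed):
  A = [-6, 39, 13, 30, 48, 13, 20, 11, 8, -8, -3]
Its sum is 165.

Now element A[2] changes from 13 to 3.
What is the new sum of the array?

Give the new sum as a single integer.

Answer: 155

Derivation:
Old value at index 2: 13
New value at index 2: 3
Delta = 3 - 13 = -10
New sum = old_sum + delta = 165 + (-10) = 155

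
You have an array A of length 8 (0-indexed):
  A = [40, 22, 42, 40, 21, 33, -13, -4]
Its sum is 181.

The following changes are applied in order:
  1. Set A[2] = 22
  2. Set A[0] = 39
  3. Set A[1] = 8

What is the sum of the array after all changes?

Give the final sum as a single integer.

Answer: 146

Derivation:
Initial sum: 181
Change 1: A[2] 42 -> 22, delta = -20, sum = 161
Change 2: A[0] 40 -> 39, delta = -1, sum = 160
Change 3: A[1] 22 -> 8, delta = -14, sum = 146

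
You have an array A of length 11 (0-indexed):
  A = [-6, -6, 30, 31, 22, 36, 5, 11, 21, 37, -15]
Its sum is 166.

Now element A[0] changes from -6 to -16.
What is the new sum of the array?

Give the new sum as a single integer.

Answer: 156

Derivation:
Old value at index 0: -6
New value at index 0: -16
Delta = -16 - -6 = -10
New sum = old_sum + delta = 166 + (-10) = 156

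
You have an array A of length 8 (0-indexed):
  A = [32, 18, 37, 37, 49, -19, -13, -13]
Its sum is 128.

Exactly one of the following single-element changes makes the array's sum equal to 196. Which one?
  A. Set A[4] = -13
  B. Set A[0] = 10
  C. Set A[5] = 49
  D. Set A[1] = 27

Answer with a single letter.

Answer: C

Derivation:
Option A: A[4] 49->-13, delta=-62, new_sum=128+(-62)=66
Option B: A[0] 32->10, delta=-22, new_sum=128+(-22)=106
Option C: A[5] -19->49, delta=68, new_sum=128+(68)=196 <-- matches target
Option D: A[1] 18->27, delta=9, new_sum=128+(9)=137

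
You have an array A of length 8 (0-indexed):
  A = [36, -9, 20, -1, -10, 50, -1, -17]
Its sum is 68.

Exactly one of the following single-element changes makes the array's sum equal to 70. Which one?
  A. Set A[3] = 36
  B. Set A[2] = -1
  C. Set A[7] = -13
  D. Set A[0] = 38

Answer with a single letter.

Answer: D

Derivation:
Option A: A[3] -1->36, delta=37, new_sum=68+(37)=105
Option B: A[2] 20->-1, delta=-21, new_sum=68+(-21)=47
Option C: A[7] -17->-13, delta=4, new_sum=68+(4)=72
Option D: A[0] 36->38, delta=2, new_sum=68+(2)=70 <-- matches target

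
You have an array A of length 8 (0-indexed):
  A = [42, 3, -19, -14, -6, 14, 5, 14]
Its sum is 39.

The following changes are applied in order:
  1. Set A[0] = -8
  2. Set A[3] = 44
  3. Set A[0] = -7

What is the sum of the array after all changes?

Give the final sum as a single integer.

Initial sum: 39
Change 1: A[0] 42 -> -8, delta = -50, sum = -11
Change 2: A[3] -14 -> 44, delta = 58, sum = 47
Change 3: A[0] -8 -> -7, delta = 1, sum = 48

Answer: 48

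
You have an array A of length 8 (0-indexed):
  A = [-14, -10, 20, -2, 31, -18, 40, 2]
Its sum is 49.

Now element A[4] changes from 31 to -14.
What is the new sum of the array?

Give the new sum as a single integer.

Old value at index 4: 31
New value at index 4: -14
Delta = -14 - 31 = -45
New sum = old_sum + delta = 49 + (-45) = 4

Answer: 4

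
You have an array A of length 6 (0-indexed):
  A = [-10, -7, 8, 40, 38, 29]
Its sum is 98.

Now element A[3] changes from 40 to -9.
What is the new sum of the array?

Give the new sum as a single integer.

Answer: 49

Derivation:
Old value at index 3: 40
New value at index 3: -9
Delta = -9 - 40 = -49
New sum = old_sum + delta = 98 + (-49) = 49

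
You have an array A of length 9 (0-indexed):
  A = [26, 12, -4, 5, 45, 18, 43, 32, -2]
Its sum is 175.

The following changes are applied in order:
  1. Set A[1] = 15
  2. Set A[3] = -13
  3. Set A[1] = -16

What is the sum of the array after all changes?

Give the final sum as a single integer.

Initial sum: 175
Change 1: A[1] 12 -> 15, delta = 3, sum = 178
Change 2: A[3] 5 -> -13, delta = -18, sum = 160
Change 3: A[1] 15 -> -16, delta = -31, sum = 129

Answer: 129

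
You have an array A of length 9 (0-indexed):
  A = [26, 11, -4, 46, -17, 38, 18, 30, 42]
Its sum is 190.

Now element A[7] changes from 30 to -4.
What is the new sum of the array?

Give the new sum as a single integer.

Answer: 156

Derivation:
Old value at index 7: 30
New value at index 7: -4
Delta = -4 - 30 = -34
New sum = old_sum + delta = 190 + (-34) = 156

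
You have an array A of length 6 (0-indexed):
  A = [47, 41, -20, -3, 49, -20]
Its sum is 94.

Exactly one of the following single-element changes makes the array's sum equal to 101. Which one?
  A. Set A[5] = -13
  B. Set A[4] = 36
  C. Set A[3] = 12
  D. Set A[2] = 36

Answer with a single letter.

Answer: A

Derivation:
Option A: A[5] -20->-13, delta=7, new_sum=94+(7)=101 <-- matches target
Option B: A[4] 49->36, delta=-13, new_sum=94+(-13)=81
Option C: A[3] -3->12, delta=15, new_sum=94+(15)=109
Option D: A[2] -20->36, delta=56, new_sum=94+(56)=150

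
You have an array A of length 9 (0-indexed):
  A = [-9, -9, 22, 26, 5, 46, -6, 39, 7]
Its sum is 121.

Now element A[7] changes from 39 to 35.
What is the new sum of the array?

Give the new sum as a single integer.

Answer: 117

Derivation:
Old value at index 7: 39
New value at index 7: 35
Delta = 35 - 39 = -4
New sum = old_sum + delta = 121 + (-4) = 117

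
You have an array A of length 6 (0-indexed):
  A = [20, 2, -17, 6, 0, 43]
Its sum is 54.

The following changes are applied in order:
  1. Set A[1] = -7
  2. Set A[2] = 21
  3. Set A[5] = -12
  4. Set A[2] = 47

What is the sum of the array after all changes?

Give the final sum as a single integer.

Answer: 54

Derivation:
Initial sum: 54
Change 1: A[1] 2 -> -7, delta = -9, sum = 45
Change 2: A[2] -17 -> 21, delta = 38, sum = 83
Change 3: A[5] 43 -> -12, delta = -55, sum = 28
Change 4: A[2] 21 -> 47, delta = 26, sum = 54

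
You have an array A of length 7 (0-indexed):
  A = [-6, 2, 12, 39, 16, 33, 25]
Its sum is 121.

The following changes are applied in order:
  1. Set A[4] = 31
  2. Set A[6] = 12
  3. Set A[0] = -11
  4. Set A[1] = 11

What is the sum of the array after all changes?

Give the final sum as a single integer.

Answer: 127

Derivation:
Initial sum: 121
Change 1: A[4] 16 -> 31, delta = 15, sum = 136
Change 2: A[6] 25 -> 12, delta = -13, sum = 123
Change 3: A[0] -6 -> -11, delta = -5, sum = 118
Change 4: A[1] 2 -> 11, delta = 9, sum = 127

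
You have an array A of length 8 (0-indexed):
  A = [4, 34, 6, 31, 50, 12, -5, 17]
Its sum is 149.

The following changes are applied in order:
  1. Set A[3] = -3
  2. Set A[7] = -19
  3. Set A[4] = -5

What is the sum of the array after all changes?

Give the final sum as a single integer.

Initial sum: 149
Change 1: A[3] 31 -> -3, delta = -34, sum = 115
Change 2: A[7] 17 -> -19, delta = -36, sum = 79
Change 3: A[4] 50 -> -5, delta = -55, sum = 24

Answer: 24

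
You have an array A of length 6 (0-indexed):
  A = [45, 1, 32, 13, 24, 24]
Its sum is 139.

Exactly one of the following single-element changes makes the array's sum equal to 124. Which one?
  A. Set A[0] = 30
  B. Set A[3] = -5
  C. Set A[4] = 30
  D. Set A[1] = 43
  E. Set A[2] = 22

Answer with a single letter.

Option A: A[0] 45->30, delta=-15, new_sum=139+(-15)=124 <-- matches target
Option B: A[3] 13->-5, delta=-18, new_sum=139+(-18)=121
Option C: A[4] 24->30, delta=6, new_sum=139+(6)=145
Option D: A[1] 1->43, delta=42, new_sum=139+(42)=181
Option E: A[2] 32->22, delta=-10, new_sum=139+(-10)=129

Answer: A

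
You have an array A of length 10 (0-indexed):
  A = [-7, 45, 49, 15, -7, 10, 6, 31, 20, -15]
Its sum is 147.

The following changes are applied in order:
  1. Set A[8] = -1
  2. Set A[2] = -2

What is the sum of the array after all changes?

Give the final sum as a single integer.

Answer: 75

Derivation:
Initial sum: 147
Change 1: A[8] 20 -> -1, delta = -21, sum = 126
Change 2: A[2] 49 -> -2, delta = -51, sum = 75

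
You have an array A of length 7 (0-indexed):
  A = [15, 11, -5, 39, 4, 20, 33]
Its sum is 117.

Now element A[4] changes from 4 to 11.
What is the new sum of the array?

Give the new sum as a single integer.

Answer: 124

Derivation:
Old value at index 4: 4
New value at index 4: 11
Delta = 11 - 4 = 7
New sum = old_sum + delta = 117 + (7) = 124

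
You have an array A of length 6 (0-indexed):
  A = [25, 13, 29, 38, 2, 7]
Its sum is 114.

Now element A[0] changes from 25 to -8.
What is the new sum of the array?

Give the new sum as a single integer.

Old value at index 0: 25
New value at index 0: -8
Delta = -8 - 25 = -33
New sum = old_sum + delta = 114 + (-33) = 81

Answer: 81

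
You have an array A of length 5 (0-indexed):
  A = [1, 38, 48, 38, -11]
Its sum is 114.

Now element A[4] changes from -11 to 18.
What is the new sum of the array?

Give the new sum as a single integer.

Answer: 143

Derivation:
Old value at index 4: -11
New value at index 4: 18
Delta = 18 - -11 = 29
New sum = old_sum + delta = 114 + (29) = 143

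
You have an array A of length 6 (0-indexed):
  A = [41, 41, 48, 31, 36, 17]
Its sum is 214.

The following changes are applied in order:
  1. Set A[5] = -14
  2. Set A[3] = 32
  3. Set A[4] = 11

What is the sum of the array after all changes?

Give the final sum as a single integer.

Answer: 159

Derivation:
Initial sum: 214
Change 1: A[5] 17 -> -14, delta = -31, sum = 183
Change 2: A[3] 31 -> 32, delta = 1, sum = 184
Change 3: A[4] 36 -> 11, delta = -25, sum = 159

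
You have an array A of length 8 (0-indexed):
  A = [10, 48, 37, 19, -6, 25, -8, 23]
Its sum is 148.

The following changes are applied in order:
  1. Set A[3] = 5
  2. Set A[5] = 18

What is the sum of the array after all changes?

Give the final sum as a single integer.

Answer: 127

Derivation:
Initial sum: 148
Change 1: A[3] 19 -> 5, delta = -14, sum = 134
Change 2: A[5] 25 -> 18, delta = -7, sum = 127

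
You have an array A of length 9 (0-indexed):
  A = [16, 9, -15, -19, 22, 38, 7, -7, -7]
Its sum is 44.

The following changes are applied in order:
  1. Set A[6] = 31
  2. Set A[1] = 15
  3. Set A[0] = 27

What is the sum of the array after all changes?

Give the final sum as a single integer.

Initial sum: 44
Change 1: A[6] 7 -> 31, delta = 24, sum = 68
Change 2: A[1] 9 -> 15, delta = 6, sum = 74
Change 3: A[0] 16 -> 27, delta = 11, sum = 85

Answer: 85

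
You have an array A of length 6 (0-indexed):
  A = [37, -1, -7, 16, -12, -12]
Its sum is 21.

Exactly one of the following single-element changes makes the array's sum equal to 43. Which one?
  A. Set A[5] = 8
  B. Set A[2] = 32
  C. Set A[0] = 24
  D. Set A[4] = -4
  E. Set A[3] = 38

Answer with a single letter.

Answer: E

Derivation:
Option A: A[5] -12->8, delta=20, new_sum=21+(20)=41
Option B: A[2] -7->32, delta=39, new_sum=21+(39)=60
Option C: A[0] 37->24, delta=-13, new_sum=21+(-13)=8
Option D: A[4] -12->-4, delta=8, new_sum=21+(8)=29
Option E: A[3] 16->38, delta=22, new_sum=21+(22)=43 <-- matches target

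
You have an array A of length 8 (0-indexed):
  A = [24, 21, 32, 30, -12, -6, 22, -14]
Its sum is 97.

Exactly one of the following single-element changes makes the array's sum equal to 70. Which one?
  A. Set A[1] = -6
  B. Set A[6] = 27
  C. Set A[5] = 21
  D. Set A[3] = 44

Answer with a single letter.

Answer: A

Derivation:
Option A: A[1] 21->-6, delta=-27, new_sum=97+(-27)=70 <-- matches target
Option B: A[6] 22->27, delta=5, new_sum=97+(5)=102
Option C: A[5] -6->21, delta=27, new_sum=97+(27)=124
Option D: A[3] 30->44, delta=14, new_sum=97+(14)=111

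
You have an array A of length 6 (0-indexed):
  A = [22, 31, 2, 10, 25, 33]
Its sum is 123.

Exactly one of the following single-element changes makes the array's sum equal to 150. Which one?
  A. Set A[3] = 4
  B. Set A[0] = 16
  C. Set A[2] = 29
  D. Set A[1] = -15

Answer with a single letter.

Answer: C

Derivation:
Option A: A[3] 10->4, delta=-6, new_sum=123+(-6)=117
Option B: A[0] 22->16, delta=-6, new_sum=123+(-6)=117
Option C: A[2] 2->29, delta=27, new_sum=123+(27)=150 <-- matches target
Option D: A[1] 31->-15, delta=-46, new_sum=123+(-46)=77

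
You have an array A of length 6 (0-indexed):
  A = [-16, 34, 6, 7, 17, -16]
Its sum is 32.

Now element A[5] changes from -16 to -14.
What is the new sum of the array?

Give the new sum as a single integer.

Old value at index 5: -16
New value at index 5: -14
Delta = -14 - -16 = 2
New sum = old_sum + delta = 32 + (2) = 34

Answer: 34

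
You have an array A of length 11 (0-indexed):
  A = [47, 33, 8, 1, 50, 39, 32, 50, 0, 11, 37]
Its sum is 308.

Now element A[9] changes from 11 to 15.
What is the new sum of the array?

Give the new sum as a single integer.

Answer: 312

Derivation:
Old value at index 9: 11
New value at index 9: 15
Delta = 15 - 11 = 4
New sum = old_sum + delta = 308 + (4) = 312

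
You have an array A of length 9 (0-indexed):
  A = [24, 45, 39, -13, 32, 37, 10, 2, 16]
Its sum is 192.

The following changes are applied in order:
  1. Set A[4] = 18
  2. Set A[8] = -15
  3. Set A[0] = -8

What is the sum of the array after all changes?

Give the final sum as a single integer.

Answer: 115

Derivation:
Initial sum: 192
Change 1: A[4] 32 -> 18, delta = -14, sum = 178
Change 2: A[8] 16 -> -15, delta = -31, sum = 147
Change 3: A[0] 24 -> -8, delta = -32, sum = 115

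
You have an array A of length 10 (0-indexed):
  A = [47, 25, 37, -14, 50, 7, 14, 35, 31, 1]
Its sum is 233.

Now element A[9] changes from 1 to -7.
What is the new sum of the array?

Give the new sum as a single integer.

Old value at index 9: 1
New value at index 9: -7
Delta = -7 - 1 = -8
New sum = old_sum + delta = 233 + (-8) = 225

Answer: 225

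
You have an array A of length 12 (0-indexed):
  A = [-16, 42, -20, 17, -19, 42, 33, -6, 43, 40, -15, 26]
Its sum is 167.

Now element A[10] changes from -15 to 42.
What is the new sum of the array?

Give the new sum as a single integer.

Answer: 224

Derivation:
Old value at index 10: -15
New value at index 10: 42
Delta = 42 - -15 = 57
New sum = old_sum + delta = 167 + (57) = 224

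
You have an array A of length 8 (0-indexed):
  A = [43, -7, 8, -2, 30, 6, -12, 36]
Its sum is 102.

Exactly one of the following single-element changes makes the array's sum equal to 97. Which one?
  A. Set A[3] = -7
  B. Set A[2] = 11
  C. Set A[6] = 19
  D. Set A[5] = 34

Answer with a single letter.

Answer: A

Derivation:
Option A: A[3] -2->-7, delta=-5, new_sum=102+(-5)=97 <-- matches target
Option B: A[2] 8->11, delta=3, new_sum=102+(3)=105
Option C: A[6] -12->19, delta=31, new_sum=102+(31)=133
Option D: A[5] 6->34, delta=28, new_sum=102+(28)=130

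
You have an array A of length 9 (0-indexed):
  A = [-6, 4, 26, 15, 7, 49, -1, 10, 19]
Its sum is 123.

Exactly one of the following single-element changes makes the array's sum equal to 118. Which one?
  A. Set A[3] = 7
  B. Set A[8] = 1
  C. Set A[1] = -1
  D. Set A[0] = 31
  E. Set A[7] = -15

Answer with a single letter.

Option A: A[3] 15->7, delta=-8, new_sum=123+(-8)=115
Option B: A[8] 19->1, delta=-18, new_sum=123+(-18)=105
Option C: A[1] 4->-1, delta=-5, new_sum=123+(-5)=118 <-- matches target
Option D: A[0] -6->31, delta=37, new_sum=123+(37)=160
Option E: A[7] 10->-15, delta=-25, new_sum=123+(-25)=98

Answer: C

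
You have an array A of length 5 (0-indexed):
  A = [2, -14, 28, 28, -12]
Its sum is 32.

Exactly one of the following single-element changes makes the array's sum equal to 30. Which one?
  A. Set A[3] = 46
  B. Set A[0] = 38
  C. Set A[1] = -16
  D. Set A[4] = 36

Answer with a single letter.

Option A: A[3] 28->46, delta=18, new_sum=32+(18)=50
Option B: A[0] 2->38, delta=36, new_sum=32+(36)=68
Option C: A[1] -14->-16, delta=-2, new_sum=32+(-2)=30 <-- matches target
Option D: A[4] -12->36, delta=48, new_sum=32+(48)=80

Answer: C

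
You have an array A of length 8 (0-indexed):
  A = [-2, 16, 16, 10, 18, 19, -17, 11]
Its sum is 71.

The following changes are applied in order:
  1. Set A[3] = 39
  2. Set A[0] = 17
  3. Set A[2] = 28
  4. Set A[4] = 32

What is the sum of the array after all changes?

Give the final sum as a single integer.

Initial sum: 71
Change 1: A[3] 10 -> 39, delta = 29, sum = 100
Change 2: A[0] -2 -> 17, delta = 19, sum = 119
Change 3: A[2] 16 -> 28, delta = 12, sum = 131
Change 4: A[4] 18 -> 32, delta = 14, sum = 145

Answer: 145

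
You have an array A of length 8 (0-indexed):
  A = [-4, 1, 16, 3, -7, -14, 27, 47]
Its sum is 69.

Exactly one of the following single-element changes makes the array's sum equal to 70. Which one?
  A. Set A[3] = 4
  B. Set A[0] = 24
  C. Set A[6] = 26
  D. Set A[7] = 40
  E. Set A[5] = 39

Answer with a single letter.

Option A: A[3] 3->4, delta=1, new_sum=69+(1)=70 <-- matches target
Option B: A[0] -4->24, delta=28, new_sum=69+(28)=97
Option C: A[6] 27->26, delta=-1, new_sum=69+(-1)=68
Option D: A[7] 47->40, delta=-7, new_sum=69+(-7)=62
Option E: A[5] -14->39, delta=53, new_sum=69+(53)=122

Answer: A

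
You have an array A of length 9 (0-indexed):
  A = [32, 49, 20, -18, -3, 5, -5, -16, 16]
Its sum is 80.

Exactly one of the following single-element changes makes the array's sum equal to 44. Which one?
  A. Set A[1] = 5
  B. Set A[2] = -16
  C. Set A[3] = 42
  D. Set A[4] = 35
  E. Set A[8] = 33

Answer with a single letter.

Answer: B

Derivation:
Option A: A[1] 49->5, delta=-44, new_sum=80+(-44)=36
Option B: A[2] 20->-16, delta=-36, new_sum=80+(-36)=44 <-- matches target
Option C: A[3] -18->42, delta=60, new_sum=80+(60)=140
Option D: A[4] -3->35, delta=38, new_sum=80+(38)=118
Option E: A[8] 16->33, delta=17, new_sum=80+(17)=97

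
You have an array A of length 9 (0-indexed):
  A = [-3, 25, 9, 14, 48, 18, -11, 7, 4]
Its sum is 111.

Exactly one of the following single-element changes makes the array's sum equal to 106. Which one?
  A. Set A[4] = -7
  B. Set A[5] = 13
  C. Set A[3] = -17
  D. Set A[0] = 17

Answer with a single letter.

Option A: A[4] 48->-7, delta=-55, new_sum=111+(-55)=56
Option B: A[5] 18->13, delta=-5, new_sum=111+(-5)=106 <-- matches target
Option C: A[3] 14->-17, delta=-31, new_sum=111+(-31)=80
Option D: A[0] -3->17, delta=20, new_sum=111+(20)=131

Answer: B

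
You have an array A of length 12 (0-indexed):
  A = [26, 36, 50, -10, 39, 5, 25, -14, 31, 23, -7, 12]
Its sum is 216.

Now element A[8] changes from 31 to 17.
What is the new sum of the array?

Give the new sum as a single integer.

Old value at index 8: 31
New value at index 8: 17
Delta = 17 - 31 = -14
New sum = old_sum + delta = 216 + (-14) = 202

Answer: 202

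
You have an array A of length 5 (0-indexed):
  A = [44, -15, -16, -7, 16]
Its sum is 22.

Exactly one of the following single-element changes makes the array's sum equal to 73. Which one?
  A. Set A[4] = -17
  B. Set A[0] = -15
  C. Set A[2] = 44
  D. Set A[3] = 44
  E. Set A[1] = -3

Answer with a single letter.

Answer: D

Derivation:
Option A: A[4] 16->-17, delta=-33, new_sum=22+(-33)=-11
Option B: A[0] 44->-15, delta=-59, new_sum=22+(-59)=-37
Option C: A[2] -16->44, delta=60, new_sum=22+(60)=82
Option D: A[3] -7->44, delta=51, new_sum=22+(51)=73 <-- matches target
Option E: A[1] -15->-3, delta=12, new_sum=22+(12)=34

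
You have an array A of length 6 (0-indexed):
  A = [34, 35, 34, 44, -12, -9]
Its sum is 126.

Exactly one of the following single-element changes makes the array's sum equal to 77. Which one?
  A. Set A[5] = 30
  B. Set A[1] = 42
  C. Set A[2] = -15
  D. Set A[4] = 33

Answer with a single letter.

Option A: A[5] -9->30, delta=39, new_sum=126+(39)=165
Option B: A[1] 35->42, delta=7, new_sum=126+(7)=133
Option C: A[2] 34->-15, delta=-49, new_sum=126+(-49)=77 <-- matches target
Option D: A[4] -12->33, delta=45, new_sum=126+(45)=171

Answer: C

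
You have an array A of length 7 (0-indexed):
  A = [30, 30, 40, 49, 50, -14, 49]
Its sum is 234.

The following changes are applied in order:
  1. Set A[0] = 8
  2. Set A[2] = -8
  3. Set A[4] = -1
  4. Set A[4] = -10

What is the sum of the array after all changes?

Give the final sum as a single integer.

Answer: 104

Derivation:
Initial sum: 234
Change 1: A[0] 30 -> 8, delta = -22, sum = 212
Change 2: A[2] 40 -> -8, delta = -48, sum = 164
Change 3: A[4] 50 -> -1, delta = -51, sum = 113
Change 4: A[4] -1 -> -10, delta = -9, sum = 104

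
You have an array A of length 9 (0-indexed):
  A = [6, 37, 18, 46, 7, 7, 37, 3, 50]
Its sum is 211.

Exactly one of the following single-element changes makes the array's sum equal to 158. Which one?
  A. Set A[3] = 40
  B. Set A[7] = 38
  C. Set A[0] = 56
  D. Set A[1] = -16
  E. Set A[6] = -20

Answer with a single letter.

Option A: A[3] 46->40, delta=-6, new_sum=211+(-6)=205
Option B: A[7] 3->38, delta=35, new_sum=211+(35)=246
Option C: A[0] 6->56, delta=50, new_sum=211+(50)=261
Option D: A[1] 37->-16, delta=-53, new_sum=211+(-53)=158 <-- matches target
Option E: A[6] 37->-20, delta=-57, new_sum=211+(-57)=154

Answer: D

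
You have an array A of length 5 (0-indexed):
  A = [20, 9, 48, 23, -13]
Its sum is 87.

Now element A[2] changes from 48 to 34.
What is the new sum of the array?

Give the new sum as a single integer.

Old value at index 2: 48
New value at index 2: 34
Delta = 34 - 48 = -14
New sum = old_sum + delta = 87 + (-14) = 73

Answer: 73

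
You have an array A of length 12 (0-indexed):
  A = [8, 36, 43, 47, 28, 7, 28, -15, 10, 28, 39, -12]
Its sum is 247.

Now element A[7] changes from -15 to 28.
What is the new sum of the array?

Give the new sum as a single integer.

Old value at index 7: -15
New value at index 7: 28
Delta = 28 - -15 = 43
New sum = old_sum + delta = 247 + (43) = 290

Answer: 290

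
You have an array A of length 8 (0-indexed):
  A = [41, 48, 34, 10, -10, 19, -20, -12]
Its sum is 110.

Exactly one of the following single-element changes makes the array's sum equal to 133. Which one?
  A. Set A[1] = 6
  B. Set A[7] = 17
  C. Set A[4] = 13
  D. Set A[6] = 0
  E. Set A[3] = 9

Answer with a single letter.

Answer: C

Derivation:
Option A: A[1] 48->6, delta=-42, new_sum=110+(-42)=68
Option B: A[7] -12->17, delta=29, new_sum=110+(29)=139
Option C: A[4] -10->13, delta=23, new_sum=110+(23)=133 <-- matches target
Option D: A[6] -20->0, delta=20, new_sum=110+(20)=130
Option E: A[3] 10->9, delta=-1, new_sum=110+(-1)=109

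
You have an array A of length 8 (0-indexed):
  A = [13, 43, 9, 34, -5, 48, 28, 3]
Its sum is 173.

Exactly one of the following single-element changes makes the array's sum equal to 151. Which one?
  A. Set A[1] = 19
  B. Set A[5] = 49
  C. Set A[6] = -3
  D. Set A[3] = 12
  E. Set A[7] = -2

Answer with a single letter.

Answer: D

Derivation:
Option A: A[1] 43->19, delta=-24, new_sum=173+(-24)=149
Option B: A[5] 48->49, delta=1, new_sum=173+(1)=174
Option C: A[6] 28->-3, delta=-31, new_sum=173+(-31)=142
Option D: A[3] 34->12, delta=-22, new_sum=173+(-22)=151 <-- matches target
Option E: A[7] 3->-2, delta=-5, new_sum=173+(-5)=168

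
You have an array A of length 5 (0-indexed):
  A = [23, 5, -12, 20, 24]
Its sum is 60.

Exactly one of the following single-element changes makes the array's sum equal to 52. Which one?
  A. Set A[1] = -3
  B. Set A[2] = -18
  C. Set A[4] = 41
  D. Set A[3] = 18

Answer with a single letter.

Answer: A

Derivation:
Option A: A[1] 5->-3, delta=-8, new_sum=60+(-8)=52 <-- matches target
Option B: A[2] -12->-18, delta=-6, new_sum=60+(-6)=54
Option C: A[4] 24->41, delta=17, new_sum=60+(17)=77
Option D: A[3] 20->18, delta=-2, new_sum=60+(-2)=58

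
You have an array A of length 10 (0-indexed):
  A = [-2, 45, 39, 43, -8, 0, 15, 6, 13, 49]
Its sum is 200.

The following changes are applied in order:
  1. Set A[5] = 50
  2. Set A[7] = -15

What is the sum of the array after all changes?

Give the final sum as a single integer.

Answer: 229

Derivation:
Initial sum: 200
Change 1: A[5] 0 -> 50, delta = 50, sum = 250
Change 2: A[7] 6 -> -15, delta = -21, sum = 229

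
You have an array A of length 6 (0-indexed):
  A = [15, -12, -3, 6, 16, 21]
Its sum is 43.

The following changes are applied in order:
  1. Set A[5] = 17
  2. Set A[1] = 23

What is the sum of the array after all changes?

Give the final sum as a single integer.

Initial sum: 43
Change 1: A[5] 21 -> 17, delta = -4, sum = 39
Change 2: A[1] -12 -> 23, delta = 35, sum = 74

Answer: 74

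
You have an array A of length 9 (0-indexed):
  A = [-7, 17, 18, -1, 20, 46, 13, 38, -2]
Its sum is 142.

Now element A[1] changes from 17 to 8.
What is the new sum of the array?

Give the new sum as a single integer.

Answer: 133

Derivation:
Old value at index 1: 17
New value at index 1: 8
Delta = 8 - 17 = -9
New sum = old_sum + delta = 142 + (-9) = 133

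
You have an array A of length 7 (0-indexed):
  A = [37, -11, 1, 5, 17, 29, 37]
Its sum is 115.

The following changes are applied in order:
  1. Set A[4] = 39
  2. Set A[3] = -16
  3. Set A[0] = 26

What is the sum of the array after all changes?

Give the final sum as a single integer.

Answer: 105

Derivation:
Initial sum: 115
Change 1: A[4] 17 -> 39, delta = 22, sum = 137
Change 2: A[3] 5 -> -16, delta = -21, sum = 116
Change 3: A[0] 37 -> 26, delta = -11, sum = 105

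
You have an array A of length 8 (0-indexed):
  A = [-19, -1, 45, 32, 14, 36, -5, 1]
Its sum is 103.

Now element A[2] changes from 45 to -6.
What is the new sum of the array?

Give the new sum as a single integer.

Old value at index 2: 45
New value at index 2: -6
Delta = -6 - 45 = -51
New sum = old_sum + delta = 103 + (-51) = 52

Answer: 52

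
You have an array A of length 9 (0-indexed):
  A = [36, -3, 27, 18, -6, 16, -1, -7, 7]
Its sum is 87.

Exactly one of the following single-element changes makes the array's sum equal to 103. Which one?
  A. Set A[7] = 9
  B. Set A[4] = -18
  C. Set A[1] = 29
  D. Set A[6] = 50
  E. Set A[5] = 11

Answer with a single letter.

Option A: A[7] -7->9, delta=16, new_sum=87+(16)=103 <-- matches target
Option B: A[4] -6->-18, delta=-12, new_sum=87+(-12)=75
Option C: A[1] -3->29, delta=32, new_sum=87+(32)=119
Option D: A[6] -1->50, delta=51, new_sum=87+(51)=138
Option E: A[5] 16->11, delta=-5, new_sum=87+(-5)=82

Answer: A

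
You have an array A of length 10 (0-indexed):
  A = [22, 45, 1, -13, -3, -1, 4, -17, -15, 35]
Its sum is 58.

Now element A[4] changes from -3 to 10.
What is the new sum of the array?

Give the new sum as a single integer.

Old value at index 4: -3
New value at index 4: 10
Delta = 10 - -3 = 13
New sum = old_sum + delta = 58 + (13) = 71

Answer: 71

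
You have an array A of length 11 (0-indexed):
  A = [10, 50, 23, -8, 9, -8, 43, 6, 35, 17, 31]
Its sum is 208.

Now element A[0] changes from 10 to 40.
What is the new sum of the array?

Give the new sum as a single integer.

Old value at index 0: 10
New value at index 0: 40
Delta = 40 - 10 = 30
New sum = old_sum + delta = 208 + (30) = 238

Answer: 238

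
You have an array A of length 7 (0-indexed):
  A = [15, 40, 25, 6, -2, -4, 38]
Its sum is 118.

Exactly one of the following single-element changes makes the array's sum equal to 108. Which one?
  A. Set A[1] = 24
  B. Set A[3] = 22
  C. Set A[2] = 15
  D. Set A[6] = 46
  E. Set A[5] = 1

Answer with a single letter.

Answer: C

Derivation:
Option A: A[1] 40->24, delta=-16, new_sum=118+(-16)=102
Option B: A[3] 6->22, delta=16, new_sum=118+(16)=134
Option C: A[2] 25->15, delta=-10, new_sum=118+(-10)=108 <-- matches target
Option D: A[6] 38->46, delta=8, new_sum=118+(8)=126
Option E: A[5] -4->1, delta=5, new_sum=118+(5)=123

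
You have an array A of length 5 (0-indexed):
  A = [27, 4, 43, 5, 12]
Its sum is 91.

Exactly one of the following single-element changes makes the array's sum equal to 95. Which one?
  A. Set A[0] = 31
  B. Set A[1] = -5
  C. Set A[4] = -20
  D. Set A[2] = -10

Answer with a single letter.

Option A: A[0] 27->31, delta=4, new_sum=91+(4)=95 <-- matches target
Option B: A[1] 4->-5, delta=-9, new_sum=91+(-9)=82
Option C: A[4] 12->-20, delta=-32, new_sum=91+(-32)=59
Option D: A[2] 43->-10, delta=-53, new_sum=91+(-53)=38

Answer: A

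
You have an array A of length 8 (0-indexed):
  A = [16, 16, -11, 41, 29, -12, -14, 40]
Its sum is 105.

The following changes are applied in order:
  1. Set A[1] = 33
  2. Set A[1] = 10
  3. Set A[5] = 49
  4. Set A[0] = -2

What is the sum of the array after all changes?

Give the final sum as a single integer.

Answer: 142

Derivation:
Initial sum: 105
Change 1: A[1] 16 -> 33, delta = 17, sum = 122
Change 2: A[1] 33 -> 10, delta = -23, sum = 99
Change 3: A[5] -12 -> 49, delta = 61, sum = 160
Change 4: A[0] 16 -> -2, delta = -18, sum = 142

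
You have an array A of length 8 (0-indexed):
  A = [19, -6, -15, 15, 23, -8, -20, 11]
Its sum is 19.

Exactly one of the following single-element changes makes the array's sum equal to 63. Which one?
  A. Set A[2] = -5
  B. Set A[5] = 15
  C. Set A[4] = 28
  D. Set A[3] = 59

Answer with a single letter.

Answer: D

Derivation:
Option A: A[2] -15->-5, delta=10, new_sum=19+(10)=29
Option B: A[5] -8->15, delta=23, new_sum=19+(23)=42
Option C: A[4] 23->28, delta=5, new_sum=19+(5)=24
Option D: A[3] 15->59, delta=44, new_sum=19+(44)=63 <-- matches target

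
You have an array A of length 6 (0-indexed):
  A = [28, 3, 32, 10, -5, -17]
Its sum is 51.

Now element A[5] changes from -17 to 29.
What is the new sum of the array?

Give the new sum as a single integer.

Old value at index 5: -17
New value at index 5: 29
Delta = 29 - -17 = 46
New sum = old_sum + delta = 51 + (46) = 97

Answer: 97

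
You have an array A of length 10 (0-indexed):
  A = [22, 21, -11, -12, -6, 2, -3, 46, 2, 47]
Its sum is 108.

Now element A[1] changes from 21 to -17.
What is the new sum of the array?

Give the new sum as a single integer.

Old value at index 1: 21
New value at index 1: -17
Delta = -17 - 21 = -38
New sum = old_sum + delta = 108 + (-38) = 70

Answer: 70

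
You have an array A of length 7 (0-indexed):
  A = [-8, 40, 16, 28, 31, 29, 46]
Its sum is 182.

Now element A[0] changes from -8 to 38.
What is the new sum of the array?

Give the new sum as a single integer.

Old value at index 0: -8
New value at index 0: 38
Delta = 38 - -8 = 46
New sum = old_sum + delta = 182 + (46) = 228

Answer: 228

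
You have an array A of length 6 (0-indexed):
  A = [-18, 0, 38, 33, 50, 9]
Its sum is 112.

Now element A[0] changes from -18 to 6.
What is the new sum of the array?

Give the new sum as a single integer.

Old value at index 0: -18
New value at index 0: 6
Delta = 6 - -18 = 24
New sum = old_sum + delta = 112 + (24) = 136

Answer: 136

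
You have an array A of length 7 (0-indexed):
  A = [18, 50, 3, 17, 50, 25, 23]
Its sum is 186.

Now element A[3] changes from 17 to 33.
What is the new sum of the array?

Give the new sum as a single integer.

Old value at index 3: 17
New value at index 3: 33
Delta = 33 - 17 = 16
New sum = old_sum + delta = 186 + (16) = 202

Answer: 202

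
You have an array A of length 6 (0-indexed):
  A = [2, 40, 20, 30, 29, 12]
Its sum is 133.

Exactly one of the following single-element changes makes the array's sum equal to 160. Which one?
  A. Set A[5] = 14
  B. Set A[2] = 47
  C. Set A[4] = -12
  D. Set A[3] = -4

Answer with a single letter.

Option A: A[5] 12->14, delta=2, new_sum=133+(2)=135
Option B: A[2] 20->47, delta=27, new_sum=133+(27)=160 <-- matches target
Option C: A[4] 29->-12, delta=-41, new_sum=133+(-41)=92
Option D: A[3] 30->-4, delta=-34, new_sum=133+(-34)=99

Answer: B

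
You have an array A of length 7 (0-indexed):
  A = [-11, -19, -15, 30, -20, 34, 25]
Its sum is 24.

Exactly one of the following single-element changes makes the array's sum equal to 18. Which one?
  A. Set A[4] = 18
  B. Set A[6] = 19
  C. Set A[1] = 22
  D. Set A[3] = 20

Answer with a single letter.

Answer: B

Derivation:
Option A: A[4] -20->18, delta=38, new_sum=24+(38)=62
Option B: A[6] 25->19, delta=-6, new_sum=24+(-6)=18 <-- matches target
Option C: A[1] -19->22, delta=41, new_sum=24+(41)=65
Option D: A[3] 30->20, delta=-10, new_sum=24+(-10)=14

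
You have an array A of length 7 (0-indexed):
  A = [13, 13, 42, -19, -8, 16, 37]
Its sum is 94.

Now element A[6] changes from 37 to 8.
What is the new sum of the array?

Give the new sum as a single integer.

Old value at index 6: 37
New value at index 6: 8
Delta = 8 - 37 = -29
New sum = old_sum + delta = 94 + (-29) = 65

Answer: 65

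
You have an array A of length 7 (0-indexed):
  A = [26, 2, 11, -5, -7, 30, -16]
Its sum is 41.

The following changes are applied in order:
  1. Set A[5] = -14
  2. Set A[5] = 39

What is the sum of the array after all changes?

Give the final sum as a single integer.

Initial sum: 41
Change 1: A[5] 30 -> -14, delta = -44, sum = -3
Change 2: A[5] -14 -> 39, delta = 53, sum = 50

Answer: 50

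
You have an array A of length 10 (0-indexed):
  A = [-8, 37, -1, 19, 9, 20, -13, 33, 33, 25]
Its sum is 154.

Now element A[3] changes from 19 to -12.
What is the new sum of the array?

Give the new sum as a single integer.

Answer: 123

Derivation:
Old value at index 3: 19
New value at index 3: -12
Delta = -12 - 19 = -31
New sum = old_sum + delta = 154 + (-31) = 123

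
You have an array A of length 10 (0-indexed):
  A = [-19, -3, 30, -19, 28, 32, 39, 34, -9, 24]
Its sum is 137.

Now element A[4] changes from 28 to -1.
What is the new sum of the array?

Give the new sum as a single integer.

Old value at index 4: 28
New value at index 4: -1
Delta = -1 - 28 = -29
New sum = old_sum + delta = 137 + (-29) = 108

Answer: 108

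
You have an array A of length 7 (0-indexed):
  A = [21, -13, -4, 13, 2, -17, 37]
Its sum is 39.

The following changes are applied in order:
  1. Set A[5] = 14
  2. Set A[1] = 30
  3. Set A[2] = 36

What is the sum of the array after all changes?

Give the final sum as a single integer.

Answer: 153

Derivation:
Initial sum: 39
Change 1: A[5] -17 -> 14, delta = 31, sum = 70
Change 2: A[1] -13 -> 30, delta = 43, sum = 113
Change 3: A[2] -4 -> 36, delta = 40, sum = 153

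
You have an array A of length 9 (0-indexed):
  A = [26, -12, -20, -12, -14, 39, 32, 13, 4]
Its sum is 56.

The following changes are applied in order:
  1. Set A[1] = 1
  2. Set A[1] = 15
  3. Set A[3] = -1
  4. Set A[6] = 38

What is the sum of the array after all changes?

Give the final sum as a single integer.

Initial sum: 56
Change 1: A[1] -12 -> 1, delta = 13, sum = 69
Change 2: A[1] 1 -> 15, delta = 14, sum = 83
Change 3: A[3] -12 -> -1, delta = 11, sum = 94
Change 4: A[6] 32 -> 38, delta = 6, sum = 100

Answer: 100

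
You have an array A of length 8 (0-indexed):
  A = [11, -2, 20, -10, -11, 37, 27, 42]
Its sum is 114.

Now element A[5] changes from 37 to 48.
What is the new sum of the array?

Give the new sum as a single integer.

Answer: 125

Derivation:
Old value at index 5: 37
New value at index 5: 48
Delta = 48 - 37 = 11
New sum = old_sum + delta = 114 + (11) = 125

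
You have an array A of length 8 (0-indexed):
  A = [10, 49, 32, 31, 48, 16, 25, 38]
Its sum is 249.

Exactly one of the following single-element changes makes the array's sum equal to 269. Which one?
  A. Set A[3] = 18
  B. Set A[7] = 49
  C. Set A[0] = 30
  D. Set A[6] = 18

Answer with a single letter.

Option A: A[3] 31->18, delta=-13, new_sum=249+(-13)=236
Option B: A[7] 38->49, delta=11, new_sum=249+(11)=260
Option C: A[0] 10->30, delta=20, new_sum=249+(20)=269 <-- matches target
Option D: A[6] 25->18, delta=-7, new_sum=249+(-7)=242

Answer: C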